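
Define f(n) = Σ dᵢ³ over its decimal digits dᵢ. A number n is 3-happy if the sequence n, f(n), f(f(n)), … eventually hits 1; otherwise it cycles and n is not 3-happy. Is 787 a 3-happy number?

3-happy

787 → 7³ + 8³ + 7³ = 1198
1198 → 1³ + 1³ + 9³ + 8³ = 1243
1243 → 1³ + 2³ + 4³ + 3³ = 100
100 → 1³ + 0³ + 0³ = 1  — reached 1.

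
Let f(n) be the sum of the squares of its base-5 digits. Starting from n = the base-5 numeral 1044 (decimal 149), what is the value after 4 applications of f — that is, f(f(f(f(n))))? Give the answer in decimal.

149 = (1,0,4,4)_5 → 1² + 0² + 4² + 4² = 33
33 = (1,1,3)_5 → 1² + 1² + 3² = 11
11 = (2,1)_5 → 2² + 1² = 5
5 = (1,0)_5 → 1² + 0² = 1

1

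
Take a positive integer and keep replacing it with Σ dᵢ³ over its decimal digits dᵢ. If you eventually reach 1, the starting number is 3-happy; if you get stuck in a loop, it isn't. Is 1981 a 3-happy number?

3-happy

1981 → 1243
1243 → 100
100 → 1  — reached 1.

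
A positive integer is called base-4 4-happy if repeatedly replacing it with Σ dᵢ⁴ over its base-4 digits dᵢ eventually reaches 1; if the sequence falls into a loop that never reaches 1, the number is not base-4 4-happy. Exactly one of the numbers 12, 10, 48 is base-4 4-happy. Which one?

10

12: 12 → 81 → 3 → 81  — repeats 81 (not base-4 4-happy)
10: 10 → 32 → 16 → 1  — reaches 1 (base-4 4-happy)
48: 48 → 81 → 3 → 81  — repeats 81 (not base-4 4-happy)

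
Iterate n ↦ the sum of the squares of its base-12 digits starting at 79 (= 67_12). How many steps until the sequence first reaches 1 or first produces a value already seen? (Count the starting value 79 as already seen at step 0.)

5

79 = (6,7)_12 → 6² + 7² = 85
85 = (7,1)_12 → 7² + 1² = 50
50 = (4,2)_12 → 4² + 2² = 20
20 = (1,8)_12 → 1² + 8² = 65
65 = (5,5)_12 → 5² + 5² = 50  — 50 repeats.
That took 5 steps.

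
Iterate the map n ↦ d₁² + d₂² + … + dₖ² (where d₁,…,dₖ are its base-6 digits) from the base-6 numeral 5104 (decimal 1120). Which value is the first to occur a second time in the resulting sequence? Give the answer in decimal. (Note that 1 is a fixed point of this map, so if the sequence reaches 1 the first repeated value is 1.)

20

1120 = (5,1,0,4)_6 → 42
42 = (1,1,0)_6 → 2
2 = (2)_6 → 4
4 = (4)_6 → 16
16 = (2,4)_6 → 20
20 = (3,2)_6 → 13
13 = (2,1)_6 → 5
5 = (5)_6 → 25
25 = (4,1)_6 → 17
17 = (2,5)_6 → 29
29 = (4,5)_6 → 41
41 = (1,0,5)_6 → 26
26 = (4,2)_6 → 20  — 20 already appeared earlier.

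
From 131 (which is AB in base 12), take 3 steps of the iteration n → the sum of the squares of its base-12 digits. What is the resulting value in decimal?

131 = (10,11)_12 → 10² + 11² = 221
221 = (1,6,5)_12 → 1² + 6² + 5² = 62
62 = (5,2)_12 → 5² + 2² = 29

29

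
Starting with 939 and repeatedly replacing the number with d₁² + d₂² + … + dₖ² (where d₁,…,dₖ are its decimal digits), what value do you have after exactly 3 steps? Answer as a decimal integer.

26

939 → 171
171 → 51
51 → 26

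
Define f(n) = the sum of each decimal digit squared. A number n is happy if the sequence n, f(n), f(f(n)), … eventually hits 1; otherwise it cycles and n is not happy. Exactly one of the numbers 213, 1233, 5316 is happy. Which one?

213: 213 → 14 → 17 → 50 → 25 → 29 → 85 → 89 → 145 → 42 → 20 → 4 → 16 → 37 → 58 → 89  — repeats 89 (not happy)
1233: 1233 → 23 → 13 → 10 → 1  — reaches 1 (happy)
5316: 5316 → 71 → 50 → 25 → 29 → 85 → 89 → 145 → 42 → 20 → 4 → 16 → 37 → 58 → 89  — repeats 89 (not happy)

1233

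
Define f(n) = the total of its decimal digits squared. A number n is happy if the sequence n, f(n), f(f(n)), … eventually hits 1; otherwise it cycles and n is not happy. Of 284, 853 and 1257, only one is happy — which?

284: 284 → 84 → 80 → 64 → 52 → 29 → 85 → 89 → 145 → 42 → 20 → 4 → 16 → 37 → 58 → 89  — repeats 89 (not happy)
853: 853 → 98 → 145 → 42 → 20 → 4 → 16 → 37 → 58 → 89 → 145  — repeats 145 (not happy)
1257: 1257 → 79 → 130 → 10 → 1  — reaches 1 (happy)

1257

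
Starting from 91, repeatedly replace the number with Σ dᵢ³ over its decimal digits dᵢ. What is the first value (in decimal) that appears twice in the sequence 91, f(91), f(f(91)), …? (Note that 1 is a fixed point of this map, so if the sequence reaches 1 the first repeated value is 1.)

370

91 → 9³ + 1³ = 729 + 1 = 730
730 → 7³ + 3³ + 0³ = 343 + 27 + 0 = 370
370 → 3³ + 7³ + 0³ = 27 + 343 + 0 = 370  — 370 already appeared earlier.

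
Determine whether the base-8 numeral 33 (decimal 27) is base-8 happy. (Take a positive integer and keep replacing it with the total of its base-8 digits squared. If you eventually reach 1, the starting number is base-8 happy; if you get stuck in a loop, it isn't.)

base-8 happy

27 = (3,3)_8 → 3² + 3² = 18
18 = (2,2)_8 → 2² + 2² = 8
8 = (1,0)_8 → 1² + 0² = 1  — reached 1.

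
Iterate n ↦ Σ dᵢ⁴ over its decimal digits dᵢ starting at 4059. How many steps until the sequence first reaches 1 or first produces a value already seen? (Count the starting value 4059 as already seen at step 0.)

13

4059 → 4⁴ + 0⁴ + 5⁴ + 9⁴ = 7442
7442 → 7⁴ + 4⁴ + 4⁴ + 2⁴ = 2929
2929 → 2⁴ + 9⁴ + 2⁴ + 9⁴ = 13154
13154 → 1⁴ + 3⁴ + 1⁴ + 5⁴ + 4⁴ = 964
964 → 9⁴ + 6⁴ + 4⁴ = 8113
8113 → 8⁴ + 1⁴ + 1⁴ + 3⁴ = 4179
4179 → 4⁴ + 1⁴ + 7⁴ + 9⁴ = 9219
9219 → 9⁴ + 2⁴ + 1⁴ + 9⁴ = 13139
13139 → 1⁴ + 3⁴ + 1⁴ + 3⁴ + 9⁴ = 6725
6725 → 6⁴ + 7⁴ + 2⁴ + 5⁴ = 4338
4338 → 4⁴ + 3⁴ + 3⁴ + 8⁴ = 4514
4514 → 4⁴ + 5⁴ + 1⁴ + 4⁴ = 1138
1138 → 1⁴ + 1⁴ + 3⁴ + 8⁴ = 4179  — 4179 repeats.
That took 13 steps.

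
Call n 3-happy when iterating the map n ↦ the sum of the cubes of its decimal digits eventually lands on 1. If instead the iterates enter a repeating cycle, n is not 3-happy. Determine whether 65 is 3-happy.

65 → 341
341 → 92
92 → 737
737 → 713
713 → 371
371 → 371  — 371 already seen; the sequence cycles without reaching 1.

not 3-happy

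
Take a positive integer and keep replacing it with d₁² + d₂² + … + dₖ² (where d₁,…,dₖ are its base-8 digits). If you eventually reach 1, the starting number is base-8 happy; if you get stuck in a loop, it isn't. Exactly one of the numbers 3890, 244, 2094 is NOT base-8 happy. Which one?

244

3890: 3890 → 105 → 27 → 18 → 8 → 1  — reaches 1 (base-8 happy)
244: 244 → 61 → 74 → 6 → 36 → 32 → 16 → 4 → 16  — repeats 16 (not base-8 happy)
2094: 2094 → 77 → 27 → 18 → 8 → 1  — reaches 1 (base-8 happy)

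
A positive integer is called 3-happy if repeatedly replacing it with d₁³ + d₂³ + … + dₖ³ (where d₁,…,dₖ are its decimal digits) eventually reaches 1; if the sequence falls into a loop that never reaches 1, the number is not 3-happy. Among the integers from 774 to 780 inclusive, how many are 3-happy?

774: 774 → 750 → 468 → 792 → 1080 → 513 → 153 → 153  — not 3-happy
775: 775 → 811 → 514 → 190 → 730 → 370 → 370  — not 3-happy
776: 776 → 902 → 737 → 713 → 371 → 371  — not 3-happy
777: 777 → 1029 → 738 → 882 → 1032 → 36 → 243 → 99 → 1458 → 702 → 351 → 153 → 153  — not 3-happy
778: 778 → 1198 → 1243 → 100 → 1  — 3-happy
779: 779 → 1415 → 191 → 731 → 371 → 371  — not 3-happy
780: 780 → 855 → 762 → 567 → 684 → 792 → 1080 → 513 → 153 → 153  — not 3-happy
3-happy: 778

1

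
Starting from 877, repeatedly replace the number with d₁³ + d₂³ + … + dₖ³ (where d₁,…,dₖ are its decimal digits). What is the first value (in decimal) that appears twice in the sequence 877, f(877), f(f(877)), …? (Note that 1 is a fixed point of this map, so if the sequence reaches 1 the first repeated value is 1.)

877 → 8³ + 7³ + 7³ = 1198
1198 → 1³ + 1³ + 9³ + 8³ = 1243
1243 → 1³ + 2³ + 4³ + 3³ = 100
100 → 1³ + 0³ + 0³ = 1  — reached the fixed point 1.
1 → 1, so 1 is the first repeated value.

1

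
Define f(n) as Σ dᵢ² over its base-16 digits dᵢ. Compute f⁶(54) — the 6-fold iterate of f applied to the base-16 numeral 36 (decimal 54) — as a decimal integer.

208

54 = (3,6)_16 → 45
45 = (2,13)_16 → 173
173 = (10,13)_16 → 269
269 = (1,0,13)_16 → 170
170 = (10,10)_16 → 200
200 = (12,8)_16 → 208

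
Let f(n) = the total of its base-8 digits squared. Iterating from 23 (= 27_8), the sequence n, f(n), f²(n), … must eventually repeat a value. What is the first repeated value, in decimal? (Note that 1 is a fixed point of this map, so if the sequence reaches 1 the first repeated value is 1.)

23 = (2,7)_8 → 2² + 7² = 53
53 = (6,5)_8 → 6² + 5² = 61
61 = (7,5)_8 → 7² + 5² = 74
74 = (1,1,2)_8 → 1² + 1² + 2² = 6
6 = (6)_8 → 6² = 36
36 = (4,4)_8 → 4² + 4² = 32
32 = (4,0)_8 → 4² + 0² = 16
16 = (2,0)_8 → 2² + 0² = 4
4 = (4)_8 → 4² = 16  — 16 already appeared earlier.

16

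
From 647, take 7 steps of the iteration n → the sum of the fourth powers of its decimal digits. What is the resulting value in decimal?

13139

647 → 6⁴ + 4⁴ + 7⁴ = 1296 + 256 + 2401 = 3953
3953 → 3⁴ + 9⁴ + 5⁴ + 3⁴ = 81 + 6561 + 625 + 81 = 7348
7348 → 7⁴ + 3⁴ + 4⁴ + 8⁴ = 2401 + 81 + 256 + 4096 = 6834
6834 → 6⁴ + 8⁴ + 3⁴ + 4⁴ = 1296 + 4096 + 81 + 256 = 5729
5729 → 5⁴ + 7⁴ + 2⁴ + 9⁴ = 625 + 2401 + 16 + 6561 = 9603
9603 → 9⁴ + 6⁴ + 0⁴ + 3⁴ = 6561 + 1296 + 0 + 81 = 7938
7938 → 7⁴ + 9⁴ + 3⁴ + 8⁴ = 2401 + 6561 + 81 + 4096 = 13139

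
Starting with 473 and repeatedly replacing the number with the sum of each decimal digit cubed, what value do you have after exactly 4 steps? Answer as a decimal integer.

134

473 → 4³ + 7³ + 3³ = 64 + 343 + 27 = 434
434 → 4³ + 3³ + 4³ = 64 + 27 + 64 = 155
155 → 1³ + 5³ + 5³ = 1 + 125 + 125 = 251
251 → 2³ + 5³ + 1³ = 8 + 125 + 1 = 134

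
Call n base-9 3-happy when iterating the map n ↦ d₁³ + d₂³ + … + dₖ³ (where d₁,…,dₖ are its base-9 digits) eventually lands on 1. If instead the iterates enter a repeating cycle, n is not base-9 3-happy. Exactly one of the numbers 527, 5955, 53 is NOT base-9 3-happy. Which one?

527: 527 → 405 → 125 → 577 → 345 → 99 → 9 → 1  — reaches 1 (base-9 3-happy)
5955: 5955 → 793 → 345 → 99 → 9 → 1  — reaches 1 (base-9 3-happy)
53: 53 → 637 → 1029 → 271 → 55 → 217 → 225 → 351 → 91 → 3 → 27 → 27  — repeats 27 (not base-9 3-happy)

53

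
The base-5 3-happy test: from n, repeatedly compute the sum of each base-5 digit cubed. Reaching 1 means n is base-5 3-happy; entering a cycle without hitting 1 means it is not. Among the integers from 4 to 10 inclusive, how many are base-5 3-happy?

4: 4 → 64 → 80 → 28 → 28  (repeats 28)
5: 5 → 1  (reaches 1)
6: 6 → 2 → 8 → 28 → 28  (repeats 28)
7: 7 → 9 → 65 → 35 → 9  (repeats 9)
8: 8 → 28 → 28  (repeats 28)
9: 9 → 65 → 35 → 9  (repeats 9)
10: 10 → 8 → 28 → 28  (repeats 28)
base-5 3-happy: 5

1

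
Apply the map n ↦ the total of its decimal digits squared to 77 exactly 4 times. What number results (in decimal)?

77 → 98
98 → 145
145 → 42
42 → 20

20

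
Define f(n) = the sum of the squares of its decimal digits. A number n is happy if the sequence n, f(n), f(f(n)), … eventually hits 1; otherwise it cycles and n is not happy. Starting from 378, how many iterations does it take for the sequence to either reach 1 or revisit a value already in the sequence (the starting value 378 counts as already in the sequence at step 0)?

378 → 3² + 7² + 8² = 9 + 49 + 64 = 122
122 → 1² + 2² + 2² = 1 + 4 + 4 = 9
9 → 9² = 81
81 → 8² + 1² = 64 + 1 = 65
65 → 6² + 5² = 36 + 25 = 61
61 → 6² + 1² = 36 + 1 = 37
37 → 3² + 7² = 9 + 49 = 58
58 → 5² + 8² = 25 + 64 = 89
89 → 8² + 9² = 64 + 81 = 145
145 → 1² + 4² + 5² = 1 + 16 + 25 = 42
42 → 4² + 2² = 16 + 4 = 20
20 → 2² + 0² = 4 + 0 = 4
4 → 4² = 16
16 → 1² + 6² = 1 + 36 = 37  — 37 repeats.
That took 14 steps.

14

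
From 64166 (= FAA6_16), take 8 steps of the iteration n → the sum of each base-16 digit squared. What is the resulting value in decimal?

64166 = (15,10,10,6)_16 → 15² + 10² + 10² + 6² = 225 + 100 + 100 + 36 = 461
461 = (1,12,13)_16 → 1² + 12² + 13² = 1 + 144 + 169 = 314
314 = (1,3,10)_16 → 1² + 3² + 10² = 1 + 9 + 100 = 110
110 = (6,14)_16 → 6² + 14² = 36 + 196 = 232
232 = (14,8)_16 → 14² + 8² = 196 + 64 = 260
260 = (1,0,4)_16 → 1² + 0² + 4² = 1 + 0 + 16 = 17
17 = (1,1)_16 → 1² + 1² = 1 + 1 = 2
2 = (2)_16 → 2² = 4

4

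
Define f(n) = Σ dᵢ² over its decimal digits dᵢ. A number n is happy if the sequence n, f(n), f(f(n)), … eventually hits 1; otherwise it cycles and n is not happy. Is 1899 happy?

not happy

1899 → 227
227 → 57
57 → 74
74 → 65
65 → 61
61 → 37
37 → 58
58 → 89
89 → 145
145 → 42
42 → 20
20 → 4
4 → 16
16 → 37  — 37 already seen; the sequence cycles without reaching 1.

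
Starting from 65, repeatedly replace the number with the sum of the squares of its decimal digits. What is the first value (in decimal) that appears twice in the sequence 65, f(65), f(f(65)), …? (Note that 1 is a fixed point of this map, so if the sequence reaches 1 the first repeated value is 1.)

65 → 6² + 5² = 36 + 25 = 61
61 → 6² + 1² = 36 + 1 = 37
37 → 3² + 7² = 9 + 49 = 58
58 → 5² + 8² = 25 + 64 = 89
89 → 8² + 9² = 64 + 81 = 145
145 → 1² + 4² + 5² = 1 + 16 + 25 = 42
42 → 4² + 2² = 16 + 4 = 20
20 → 2² + 0² = 4 + 0 = 4
4 → 4² = 16
16 → 1² + 6² = 1 + 36 = 37  — 37 already appeared earlier.

37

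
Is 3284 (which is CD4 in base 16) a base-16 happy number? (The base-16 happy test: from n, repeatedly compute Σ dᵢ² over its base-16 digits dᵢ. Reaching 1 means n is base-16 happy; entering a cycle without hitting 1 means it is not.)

base-16 happy

3284 = (12,13,4)_16 → 12² + 13² + 4² = 329
329 = (1,4,9)_16 → 1² + 4² + 9² = 98
98 = (6,2)_16 → 6² + 2² = 40
40 = (2,8)_16 → 2² + 8² = 68
68 = (4,4)_16 → 4² + 4² = 32
32 = (2,0)_16 → 2² + 0² = 4
4 = (4)_16 → 4² = 16
16 = (1,0)_16 → 1² + 0² = 1  — reached 1.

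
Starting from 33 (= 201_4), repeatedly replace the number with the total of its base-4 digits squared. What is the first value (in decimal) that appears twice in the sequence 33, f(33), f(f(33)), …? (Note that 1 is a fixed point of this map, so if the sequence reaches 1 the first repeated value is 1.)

1

33 = (2,0,1)_4 → 2² + 0² + 1² = 4 + 0 + 1 = 5
5 = (1,1)_4 → 1² + 1² = 1 + 1 = 2
2 = (2)_4 → 2² = 4
4 = (1,0)_4 → 1² + 0² = 1 + 0 = 1  — reached the fixed point 1.
1 → 1, so 1 is the first repeated value.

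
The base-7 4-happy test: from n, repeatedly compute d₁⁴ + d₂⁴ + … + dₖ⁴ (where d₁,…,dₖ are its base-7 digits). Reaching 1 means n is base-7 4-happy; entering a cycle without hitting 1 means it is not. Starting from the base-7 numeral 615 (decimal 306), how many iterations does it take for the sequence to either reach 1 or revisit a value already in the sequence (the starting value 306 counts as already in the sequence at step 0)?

5

306 = (6,1,5)_7 → 6⁴ + 1⁴ + 5⁴ = 1296 + 1 + 625 = 1922
1922 = (5,4,1,4)_7 → 5⁴ + 4⁴ + 1⁴ + 4⁴ = 625 + 256 + 1 + 256 = 1138
1138 = (3,2,1,4)_7 → 3⁴ + 2⁴ + 1⁴ + 4⁴ = 81 + 16 + 1 + 256 = 354
354 = (1,0,1,4)_7 → 1⁴ + 0⁴ + 1⁴ + 4⁴ = 1 + 0 + 1 + 256 = 258
258 = (5,1,6)_7 → 5⁴ + 1⁴ + 6⁴ = 625 + 1 + 1296 = 1922  — 1922 repeats.
That took 5 steps.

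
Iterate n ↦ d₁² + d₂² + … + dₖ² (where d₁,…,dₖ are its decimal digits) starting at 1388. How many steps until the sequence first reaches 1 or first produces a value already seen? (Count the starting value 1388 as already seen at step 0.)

1388 → 1² + 3² + 8² + 8² = 1 + 9 + 64 + 64 = 138
138 → 1² + 3² + 8² = 1 + 9 + 64 = 74
74 → 7² + 4² = 49 + 16 = 65
65 → 6² + 5² = 36 + 25 = 61
61 → 6² + 1² = 36 + 1 = 37
37 → 3² + 7² = 9 + 49 = 58
58 → 5² + 8² = 25 + 64 = 89
89 → 8² + 9² = 64 + 81 = 145
145 → 1² + 4² + 5² = 1 + 16 + 25 = 42
42 → 4² + 2² = 16 + 4 = 20
20 → 2² + 0² = 4 + 0 = 4
4 → 4² = 16
16 → 1² + 6² = 1 + 36 = 37  — 37 repeats.
That took 13 steps.

13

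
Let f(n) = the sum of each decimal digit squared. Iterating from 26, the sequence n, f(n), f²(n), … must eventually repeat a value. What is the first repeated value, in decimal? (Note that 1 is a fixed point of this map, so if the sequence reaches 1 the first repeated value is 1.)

26 → 40
40 → 16
16 → 37
37 → 58
58 → 89
89 → 145
145 → 42
42 → 20
20 → 4
4 → 16  — 16 already appeared earlier.

16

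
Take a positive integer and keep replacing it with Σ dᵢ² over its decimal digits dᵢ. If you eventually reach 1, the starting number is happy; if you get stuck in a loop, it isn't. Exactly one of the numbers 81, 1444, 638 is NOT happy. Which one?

81

81: 81 → 65 → 61 → 37 → 58 → 89 → 145 → 42 → 20 → 4 → 16 → 37  — repeats 37 (not happy)
1444: 1444 → 49 → 97 → 130 → 10 → 1  — reaches 1 (happy)
638: 638 → 109 → 82 → 68 → 100 → 1  — reaches 1 (happy)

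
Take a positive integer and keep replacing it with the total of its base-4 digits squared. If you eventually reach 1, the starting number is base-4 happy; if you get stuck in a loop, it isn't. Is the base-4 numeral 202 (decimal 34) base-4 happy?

base-4 happy

34 = (2,0,2)_4 → 8
8 = (2,0)_4 → 4
4 = (1,0)_4 → 1  — reached 1.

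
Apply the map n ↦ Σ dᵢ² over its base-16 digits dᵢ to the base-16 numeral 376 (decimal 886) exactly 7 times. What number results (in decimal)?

181

886 = (3,7,6)_16 → 3² + 7² + 6² = 94
94 = (5,14)_16 → 5² + 14² = 221
221 = (13,13)_16 → 13² + 13² = 338
338 = (1,5,2)_16 → 1² + 5² + 2² = 30
30 = (1,14)_16 → 1² + 14² = 197
197 = (12,5)_16 → 12² + 5² = 169
169 = (10,9)_16 → 10² + 9² = 181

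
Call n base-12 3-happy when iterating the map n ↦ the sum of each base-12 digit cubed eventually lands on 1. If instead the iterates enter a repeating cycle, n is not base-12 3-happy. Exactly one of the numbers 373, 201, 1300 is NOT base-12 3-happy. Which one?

373: 373 → 352 → 197 → 190 → 1028 → 856 → 1520 → 1728 → 1  — reaches 1 (base-12 3-happy)
201: 201 → 794 → 349 → 134 → 1339 → 1099 → 1029 → 1073 → 593 → 190 → 1028 → 856 → 1520 → 1728 → 1  — reaches 1 (base-12 3-happy)
1300: 1300 → 793 → 342 → 288 → 8 → 512 → 755 → 1464 → 1008 → 343 → 415 → 1351 → 1136 → 1855 → 1344 → 793  — repeats 793 (not base-12 3-happy)

1300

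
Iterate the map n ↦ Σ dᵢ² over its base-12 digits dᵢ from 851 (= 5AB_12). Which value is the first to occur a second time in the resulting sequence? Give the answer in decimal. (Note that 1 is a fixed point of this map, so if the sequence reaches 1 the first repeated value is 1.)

25

851 = (5,10,11)_12 → 5² + 10² + 11² = 246
246 = (1,8,6)_12 → 1² + 8² + 6² = 101
101 = (8,5)_12 → 8² + 5² = 89
89 = (7,5)_12 → 7² + 5² = 74
74 = (6,2)_12 → 6² + 2² = 40
40 = (3,4)_12 → 3² + 4² = 25
25 = (2,1)_12 → 2² + 1² = 5
5 = (5)_12 → 5² = 25  — 25 already appeared earlier.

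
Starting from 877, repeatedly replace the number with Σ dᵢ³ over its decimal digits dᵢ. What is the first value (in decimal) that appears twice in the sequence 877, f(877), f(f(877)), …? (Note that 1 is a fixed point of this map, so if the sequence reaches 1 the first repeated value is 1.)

1

877 → 8³ + 7³ + 7³ = 1198
1198 → 1³ + 1³ + 9³ + 8³ = 1243
1243 → 1³ + 2³ + 4³ + 3³ = 100
100 → 1³ + 0³ + 0³ = 1  — reached the fixed point 1.
1 → 1, so 1 is the first repeated value.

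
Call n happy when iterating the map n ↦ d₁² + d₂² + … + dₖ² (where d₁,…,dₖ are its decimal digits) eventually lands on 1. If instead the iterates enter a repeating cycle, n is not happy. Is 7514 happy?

happy

7514 → 7² + 5² + 1² + 4² = 49 + 25 + 1 + 16 = 91
91 → 9² + 1² = 81 + 1 = 82
82 → 8² + 2² = 64 + 4 = 68
68 → 6² + 8² = 36 + 64 = 100
100 → 1² + 0² + 0² = 1 + 0 + 0 = 1  — reached 1.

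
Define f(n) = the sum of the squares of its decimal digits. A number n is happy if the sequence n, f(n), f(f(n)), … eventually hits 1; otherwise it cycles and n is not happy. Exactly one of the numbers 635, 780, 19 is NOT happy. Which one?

780

635: 635 → 70 → 49 → 97 → 130 → 10 → 1  — reaches 1 (happy)
780: 780 → 113 → 11 → 2 → 4 → 16 → 37 → 58 → 89 → 145 → 42 → 20 → 4  — repeats 4 (not happy)
19: 19 → 82 → 68 → 100 → 1  — reaches 1 (happy)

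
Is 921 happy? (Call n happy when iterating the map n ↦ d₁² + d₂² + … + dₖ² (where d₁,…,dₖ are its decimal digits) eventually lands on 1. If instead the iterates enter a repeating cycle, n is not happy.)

happy

921 → 9² + 2² + 1² = 86
86 → 8² + 6² = 100
100 → 1² + 0² + 0² = 1  — reached 1.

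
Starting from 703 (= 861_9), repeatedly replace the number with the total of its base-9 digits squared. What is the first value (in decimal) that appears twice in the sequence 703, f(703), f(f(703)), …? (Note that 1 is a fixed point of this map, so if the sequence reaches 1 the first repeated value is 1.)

703 = (8,6,1)_9 → 8² + 6² + 1² = 64 + 36 + 1 = 101
101 = (1,2,2)_9 → 1² + 2² + 2² = 1 + 4 + 4 = 9
9 = (1,0)_9 → 1² + 0² = 1 + 0 = 1  — reached the fixed point 1.
1 → 1, so 1 is the first repeated value.

1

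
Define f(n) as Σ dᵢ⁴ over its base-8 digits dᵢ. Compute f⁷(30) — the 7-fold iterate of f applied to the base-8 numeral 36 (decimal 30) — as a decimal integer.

256

30 = (3,6)_8 → 1377
1377 = (2,5,4,1)_8 → 898
898 = (1,6,0,2)_8 → 1313
1313 = (2,4,4,1)_8 → 529
529 = (1,0,2,1)_8 → 18
18 = (2,2)_8 → 32
32 = (4,0)_8 → 256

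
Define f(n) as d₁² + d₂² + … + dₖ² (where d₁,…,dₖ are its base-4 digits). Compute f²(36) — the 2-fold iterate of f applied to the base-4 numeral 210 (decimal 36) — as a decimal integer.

2

36 = (2,1,0)_4 → 5
5 = (1,1)_4 → 2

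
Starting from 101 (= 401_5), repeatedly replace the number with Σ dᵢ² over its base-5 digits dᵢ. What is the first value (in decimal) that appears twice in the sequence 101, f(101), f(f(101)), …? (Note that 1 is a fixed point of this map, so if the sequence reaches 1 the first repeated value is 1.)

101 = (4,0,1)_5 → 17
17 = (3,2)_5 → 13
13 = (2,3)_5 → 13  — 13 already appeared earlier.

13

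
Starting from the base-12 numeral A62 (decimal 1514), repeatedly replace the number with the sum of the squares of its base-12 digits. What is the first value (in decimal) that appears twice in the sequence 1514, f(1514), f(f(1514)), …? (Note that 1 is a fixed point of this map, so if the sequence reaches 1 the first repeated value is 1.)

125

1514 = (10,6,2)_12 → 10² + 6² + 2² = 140
140 = (11,8)_12 → 11² + 8² = 185
185 = (1,3,5)_12 → 1² + 3² + 5² = 35
35 = (2,11)_12 → 2² + 11² = 125
125 = (10,5)_12 → 10² + 5² = 125  — 125 already appeared earlier.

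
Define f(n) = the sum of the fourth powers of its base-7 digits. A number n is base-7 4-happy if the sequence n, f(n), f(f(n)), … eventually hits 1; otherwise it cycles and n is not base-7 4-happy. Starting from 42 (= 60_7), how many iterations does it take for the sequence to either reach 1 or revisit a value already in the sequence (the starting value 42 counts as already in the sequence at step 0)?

8

42 = (6,0)_7 → 6⁴ + 0⁴ = 1296
1296 = (3,5,3,1)_7 → 3⁴ + 5⁴ + 3⁴ + 1⁴ = 788
788 = (2,2,0,4)_7 → 2⁴ + 2⁴ + 0⁴ + 4⁴ = 288
288 = (5,6,1)_7 → 5⁴ + 6⁴ + 1⁴ = 1922
1922 = (5,4,1,4)_7 → 5⁴ + 4⁴ + 1⁴ + 4⁴ = 1138
1138 = (3,2,1,4)_7 → 3⁴ + 2⁴ + 1⁴ + 4⁴ = 354
354 = (1,0,1,4)_7 → 1⁴ + 0⁴ + 1⁴ + 4⁴ = 258
258 = (5,1,6)_7 → 5⁴ + 1⁴ + 6⁴ = 1922  — 1922 repeats.
That took 8 steps.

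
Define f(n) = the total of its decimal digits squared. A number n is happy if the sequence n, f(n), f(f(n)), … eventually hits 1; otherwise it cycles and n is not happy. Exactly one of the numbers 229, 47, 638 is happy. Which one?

638

229: 229 → 89 → 145 → 42 → 20 → 4 → 16 → 37 → 58 → 89  — repeats 89 (not happy)
47: 47 → 65 → 61 → 37 → 58 → 89 → 145 → 42 → 20 → 4 → 16 → 37  — repeats 37 (not happy)
638: 638 → 109 → 82 → 68 → 100 → 1  — reaches 1 (happy)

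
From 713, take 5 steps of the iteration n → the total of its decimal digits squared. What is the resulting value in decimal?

713 → 7² + 1² + 3² = 49 + 1 + 9 = 59
59 → 5² + 9² = 25 + 81 = 106
106 → 1² + 0² + 6² = 1 + 0 + 36 = 37
37 → 3² + 7² = 9 + 49 = 58
58 → 5² + 8² = 25 + 64 = 89

89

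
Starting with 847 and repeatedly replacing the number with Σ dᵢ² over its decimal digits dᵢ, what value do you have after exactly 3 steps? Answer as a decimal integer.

847 → 8² + 4² + 7² = 129
129 → 1² + 2² + 9² = 86
86 → 8² + 6² = 100

100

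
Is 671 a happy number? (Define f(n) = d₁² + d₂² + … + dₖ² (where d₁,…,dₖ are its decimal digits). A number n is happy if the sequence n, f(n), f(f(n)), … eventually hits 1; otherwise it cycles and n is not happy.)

671 → 86
86 → 100
100 → 1  — reached 1.

happy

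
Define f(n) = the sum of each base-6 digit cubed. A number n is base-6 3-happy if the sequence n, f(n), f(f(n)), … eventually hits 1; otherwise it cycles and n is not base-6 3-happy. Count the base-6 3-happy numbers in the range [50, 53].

50: 50 → 17 → 133 → 92 → 43 → 3 → 27 → 91 → 36 → 1  — base-6 3-happy
51: 51 → 36 → 1  — base-6 3-happy
52: 52 → 73 → 9 → 28 → 128 → 62 → 73  — not base-6 3-happy
53: 53 → 134 → 99 → 99  — not base-6 3-happy
base-6 3-happy: 50, 51

2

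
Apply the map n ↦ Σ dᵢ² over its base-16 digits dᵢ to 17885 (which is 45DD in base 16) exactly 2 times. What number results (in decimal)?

171

17885 = (4,5,13,13)_16 → 4² + 5² + 13² + 13² = 16 + 25 + 169 + 169 = 379
379 = (1,7,11)_16 → 1² + 7² + 11² = 1 + 49 + 121 = 171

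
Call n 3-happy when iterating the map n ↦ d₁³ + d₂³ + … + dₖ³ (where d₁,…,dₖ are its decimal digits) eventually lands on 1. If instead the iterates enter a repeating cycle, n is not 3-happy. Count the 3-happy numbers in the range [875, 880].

875: 875 → 980 → 1241 → 74 → 407 → 407  — not 3-happy
876: 876 → 1071 → 345 → 216 → 225 → 141 → 66 → 432 → 99 → 1458 → 702 → 351 → 153 → 153  — not 3-happy
877: 877 → 1198 → 1243 → 100 → 1  — 3-happy
878: 878 → 1367 → 587 → 980 → 1241 → 74 → 407 → 407  — not 3-happy
879: 879 → 1584 → 702 → 351 → 153 → 153  — not 3-happy
880: 880 → 1024 → 73 → 370 → 370  — not 3-happy
3-happy: 877

1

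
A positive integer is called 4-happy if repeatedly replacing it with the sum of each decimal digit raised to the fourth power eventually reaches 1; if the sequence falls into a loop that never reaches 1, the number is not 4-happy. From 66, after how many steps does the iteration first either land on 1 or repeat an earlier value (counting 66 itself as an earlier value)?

5

66 → 6⁴ + 6⁴ = 1296 + 1296 = 2592
2592 → 2⁴ + 5⁴ + 9⁴ + 2⁴ = 16 + 625 + 6561 + 16 = 7218
7218 → 7⁴ + 2⁴ + 1⁴ + 8⁴ = 2401 + 16 + 1 + 4096 = 6514
6514 → 6⁴ + 5⁴ + 1⁴ + 4⁴ = 1296 + 625 + 1 + 256 = 2178
2178 → 2⁴ + 1⁴ + 7⁴ + 8⁴ = 16 + 1 + 2401 + 4096 = 6514  — 6514 repeats.
That took 5 steps.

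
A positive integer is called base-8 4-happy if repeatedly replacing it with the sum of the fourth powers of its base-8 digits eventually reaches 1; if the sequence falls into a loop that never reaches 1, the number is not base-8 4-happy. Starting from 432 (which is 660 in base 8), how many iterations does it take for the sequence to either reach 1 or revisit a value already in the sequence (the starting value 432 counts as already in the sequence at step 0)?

432 = (6,6,0)_8 → 6⁴ + 6⁴ + 0⁴ = 2592
2592 = (5,0,4,0)_8 → 5⁴ + 0⁴ + 4⁴ + 0⁴ = 881
881 = (1,5,6,1)_8 → 1⁴ + 5⁴ + 6⁴ + 1⁴ = 1923
1923 = (3,6,0,3)_8 → 3⁴ + 6⁴ + 0⁴ + 3⁴ = 1458
1458 = (2,6,6,2)_8 → 2⁴ + 6⁴ + 6⁴ + 2⁴ = 2624
2624 = (5,1,0,0)_8 → 5⁴ + 1⁴ + 0⁴ + 0⁴ = 626
626 = (1,1,6,2)_8 → 1⁴ + 1⁴ + 6⁴ + 2⁴ = 1314
1314 = (2,4,4,2)_8 → 2⁴ + 4⁴ + 4⁴ + 2⁴ = 544
544 = (1,0,4,0)_8 → 1⁴ + 0⁴ + 4⁴ + 0⁴ = 257
257 = (4,0,1)_8 → 4⁴ + 0⁴ + 1⁴ = 257  — 257 repeats.
That took 10 steps.

10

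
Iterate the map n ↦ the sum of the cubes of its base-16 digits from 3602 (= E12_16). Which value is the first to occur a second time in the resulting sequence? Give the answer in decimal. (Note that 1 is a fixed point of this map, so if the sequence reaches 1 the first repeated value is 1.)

2729

3602 = (14,1,2)_16 → 14³ + 1³ + 2³ = 2744 + 1 + 8 = 2753
2753 = (10,12,1)_16 → 10³ + 12³ + 1³ = 1000 + 1728 + 1 = 2729
2729 = (10,10,9)_16 → 10³ + 10³ + 9³ = 1000 + 1000 + 729 = 2729  — 2729 already appeared earlier.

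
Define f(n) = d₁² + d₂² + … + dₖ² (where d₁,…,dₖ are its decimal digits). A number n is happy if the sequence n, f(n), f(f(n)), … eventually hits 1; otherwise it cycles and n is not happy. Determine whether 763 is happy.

happy

763 → 7² + 6² + 3² = 49 + 36 + 9 = 94
94 → 9² + 4² = 81 + 16 = 97
97 → 9² + 7² = 81 + 49 = 130
130 → 1² + 3² + 0² = 1 + 9 + 0 = 10
10 → 1² + 0² = 1 + 0 = 1  — reached 1.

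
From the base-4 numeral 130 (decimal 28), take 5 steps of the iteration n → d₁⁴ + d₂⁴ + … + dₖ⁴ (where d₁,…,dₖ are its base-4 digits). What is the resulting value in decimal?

28 = (1,3,0)_4 → 82
82 = (1,1,0,2)_4 → 18
18 = (1,0,2)_4 → 17
17 = (1,0,1)_4 → 2
2 = (2)_4 → 16

16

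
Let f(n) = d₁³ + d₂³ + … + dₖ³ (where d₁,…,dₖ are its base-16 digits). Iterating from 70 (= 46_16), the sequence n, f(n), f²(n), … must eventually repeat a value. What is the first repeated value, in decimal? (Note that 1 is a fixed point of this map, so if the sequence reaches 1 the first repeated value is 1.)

70 = (4,6)_16 → 4³ + 6³ = 64 + 216 = 280
280 = (1,1,8)_16 → 1³ + 1³ + 8³ = 1 + 1 + 512 = 514
514 = (2,0,2)_16 → 2³ + 0³ + 2³ = 8 + 0 + 8 = 16
16 = (1,0)_16 → 1³ + 0³ = 1 + 0 = 1  — reached the fixed point 1.
1 → 1, so 1 is the first repeated value.

1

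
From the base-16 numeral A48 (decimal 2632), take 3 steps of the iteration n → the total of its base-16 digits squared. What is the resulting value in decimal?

145

2632 = (10,4,8)_16 → 10² + 4² + 8² = 180
180 = (11,4)_16 → 11² + 4² = 137
137 = (8,9)_16 → 8² + 9² = 145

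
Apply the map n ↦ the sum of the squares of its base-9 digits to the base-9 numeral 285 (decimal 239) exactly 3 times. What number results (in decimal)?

239 = (2,8,5)_9 → 93
93 = (1,1,3)_9 → 11
11 = (1,2)_9 → 5

5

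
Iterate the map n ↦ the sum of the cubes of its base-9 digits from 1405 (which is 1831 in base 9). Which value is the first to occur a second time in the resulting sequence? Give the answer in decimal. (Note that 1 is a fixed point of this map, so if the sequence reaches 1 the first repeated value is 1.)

27

1405 = (1,8,3,1)_9 → 1³ + 8³ + 3³ + 1³ = 541
541 = (6,6,1)_9 → 6³ + 6³ + 1³ = 433
433 = (5,3,1)_9 → 5³ + 3³ + 1³ = 153
153 = (1,8,0)_9 → 1³ + 8³ + 0³ = 513
513 = (6,3,0)_9 → 6³ + 3³ + 0³ = 243
243 = (3,0,0)_9 → 3³ + 0³ + 0³ = 27
27 = (3,0)_9 → 3³ + 0³ = 27  — 27 already appeared earlier.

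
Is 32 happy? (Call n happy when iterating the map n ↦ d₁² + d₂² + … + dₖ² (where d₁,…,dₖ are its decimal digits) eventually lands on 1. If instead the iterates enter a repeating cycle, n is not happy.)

32 → 3² + 2² = 9 + 4 = 13
13 → 1² + 3² = 1 + 9 = 10
10 → 1² + 0² = 1 + 0 = 1  — reached 1.

happy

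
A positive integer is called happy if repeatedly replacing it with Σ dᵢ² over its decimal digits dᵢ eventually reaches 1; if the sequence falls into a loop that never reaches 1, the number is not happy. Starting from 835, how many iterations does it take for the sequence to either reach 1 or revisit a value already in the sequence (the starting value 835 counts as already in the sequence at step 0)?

10

835 → 8² + 3² + 5² = 64 + 9 + 25 = 98
98 → 9² + 8² = 81 + 64 = 145
145 → 1² + 4² + 5² = 1 + 16 + 25 = 42
42 → 4² + 2² = 16 + 4 = 20
20 → 2² + 0² = 4 + 0 = 4
4 → 4² = 16
16 → 1² + 6² = 1 + 36 = 37
37 → 3² + 7² = 9 + 49 = 58
58 → 5² + 8² = 25 + 64 = 89
89 → 8² + 9² = 64 + 81 = 145  — 145 repeats.
That took 10 steps.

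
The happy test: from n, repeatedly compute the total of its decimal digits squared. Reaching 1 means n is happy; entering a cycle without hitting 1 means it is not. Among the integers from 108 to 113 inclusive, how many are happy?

108: 108 → 65 → 61 → 37 → 58 → 89 → 145 → 42 → 20 → 4 → 16 → 37  (repeats 37)
109: 109 → 82 → 68 → 100 → 1  (reaches 1)
110: 110 → 2 → 4 → 16 → 37 → 58 → 89 → 145 → 42 → 20 → 4  (repeats 4)
111: 111 → 3 → 9 → 81 → 65 → 61 → 37 → 58 → 89 → 145 → 42 → 20 → 4 → 16 → 37  (repeats 37)
112: 112 → 6 → 36 → 45 → 41 → 17 → 50 → 25 → 29 → 85 → 89 → 145 → 42 → 20 → 4 → 16 → 37 → 58 → 89  (repeats 89)
113: 113 → 11 → 2 → 4 → 16 → 37 → 58 → 89 → 145 → 42 → 20 → 4  (repeats 4)
happy: 109

1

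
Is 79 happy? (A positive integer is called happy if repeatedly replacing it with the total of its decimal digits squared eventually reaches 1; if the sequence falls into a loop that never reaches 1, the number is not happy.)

happy

79 → 7² + 9² = 49 + 81 = 130
130 → 1² + 3² + 0² = 1 + 9 + 0 = 10
10 → 1² + 0² = 1 + 0 = 1  — reached 1.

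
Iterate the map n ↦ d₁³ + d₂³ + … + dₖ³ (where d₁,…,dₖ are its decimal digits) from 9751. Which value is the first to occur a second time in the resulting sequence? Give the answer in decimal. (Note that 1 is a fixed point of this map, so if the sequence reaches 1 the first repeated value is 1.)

1

9751 → 9³ + 7³ + 5³ + 1³ = 1198
1198 → 1³ + 1³ + 9³ + 8³ = 1243
1243 → 1³ + 2³ + 4³ + 3³ = 100
100 → 1³ + 0³ + 0³ = 1  — reached the fixed point 1.
1 → 1, so 1 is the first repeated value.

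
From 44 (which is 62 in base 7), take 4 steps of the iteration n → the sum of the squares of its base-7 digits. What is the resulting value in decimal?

44 = (6,2)_7 → 6² + 2² = 36 + 4 = 40
40 = (5,5)_7 → 5² + 5² = 25 + 25 = 50
50 = (1,0,1)_7 → 1² + 0² + 1² = 1 + 0 + 1 = 2
2 = (2)_7 → 2² = 4

4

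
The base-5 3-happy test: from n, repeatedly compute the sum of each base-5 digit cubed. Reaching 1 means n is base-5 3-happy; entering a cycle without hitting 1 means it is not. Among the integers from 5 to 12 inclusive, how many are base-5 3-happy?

1

5: 5 → 1  — base-5 3-happy
6: 6 → 2 → 8 → 28 → 28  — not base-5 3-happy
7: 7 → 9 → 65 → 35 → 9  — not base-5 3-happy
8: 8 → 28 → 28  — not base-5 3-happy
9: 9 → 65 → 35 → 9  — not base-5 3-happy
10: 10 → 8 → 28 → 28  — not base-5 3-happy
11: 11 → 9 → 65 → 35 → 9  — not base-5 3-happy
12: 12 → 16 → 28 → 28  — not base-5 3-happy
base-5 3-happy: 5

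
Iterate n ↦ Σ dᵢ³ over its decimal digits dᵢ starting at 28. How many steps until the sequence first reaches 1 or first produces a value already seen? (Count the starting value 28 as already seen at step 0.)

28 → 2³ + 8³ = 8 + 512 = 520
520 → 5³ + 2³ + 0³ = 125 + 8 + 0 = 133
133 → 1³ + 3³ + 3³ = 1 + 27 + 27 = 55
55 → 5³ + 5³ = 125 + 125 = 250
250 → 2³ + 5³ + 0³ = 8 + 125 + 0 = 133  — 133 repeats.
That took 5 steps.

5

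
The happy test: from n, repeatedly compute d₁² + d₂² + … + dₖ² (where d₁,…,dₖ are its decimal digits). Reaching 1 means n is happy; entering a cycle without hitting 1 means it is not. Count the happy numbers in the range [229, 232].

1

229: 229 → 89 → 145 → 42 → 20 → 4 → 16 → 37 → 58 → 89  — not happy
230: 230 → 13 → 10 → 1  — happy
231: 231 → 14 → 17 → 50 → 25 → 29 → 85 → 89 → 145 → 42 → 20 → 4 → 16 → 37 → 58 → 89  — not happy
232: 232 → 17 → 50 → 25 → 29 → 85 → 89 → 145 → 42 → 20 → 4 → 16 → 37 → 58 → 89  — not happy
happy: 230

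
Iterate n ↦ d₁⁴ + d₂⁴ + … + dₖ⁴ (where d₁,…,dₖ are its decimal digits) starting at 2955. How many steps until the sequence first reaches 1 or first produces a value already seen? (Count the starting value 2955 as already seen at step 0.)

12

2955 → 2⁴ + 9⁴ + 5⁴ + 5⁴ = 16 + 6561 + 625 + 625 = 7827
7827 → 7⁴ + 8⁴ + 2⁴ + 7⁴ = 2401 + 4096 + 16 + 2401 = 8914
8914 → 8⁴ + 9⁴ + 1⁴ + 4⁴ = 4096 + 6561 + 1 + 256 = 10914
10914 → 1⁴ + 0⁴ + 9⁴ + 1⁴ + 4⁴ = 1 + 0 + 6561 + 1 + 256 = 6819
6819 → 6⁴ + 8⁴ + 1⁴ + 9⁴ = 1296 + 4096 + 1 + 6561 = 11954
11954 → 1⁴ + 1⁴ + 9⁴ + 5⁴ + 4⁴ = 1 + 1 + 6561 + 625 + 256 = 7444
7444 → 7⁴ + 4⁴ + 4⁴ + 4⁴ = 2401 + 256 + 256 + 256 = 3169
3169 → 3⁴ + 1⁴ + 6⁴ + 9⁴ = 81 + 1 + 1296 + 6561 = 7939
7939 → 7⁴ + 9⁴ + 3⁴ + 9⁴ = 2401 + 6561 + 81 + 6561 = 15604
15604 → 1⁴ + 5⁴ + 6⁴ + 0⁴ + 4⁴ = 1 + 625 + 1296 + 0 + 256 = 2178
2178 → 2⁴ + 1⁴ + 7⁴ + 8⁴ = 16 + 1 + 2401 + 4096 = 6514
6514 → 6⁴ + 5⁴ + 1⁴ + 4⁴ = 1296 + 625 + 1 + 256 = 2178  — 2178 repeats.
That took 12 steps.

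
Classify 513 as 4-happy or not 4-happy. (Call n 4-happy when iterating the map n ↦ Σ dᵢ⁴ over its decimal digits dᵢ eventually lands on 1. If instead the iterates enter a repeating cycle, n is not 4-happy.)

513 → 5⁴ + 1⁴ + 3⁴ = 707
707 → 7⁴ + 0⁴ + 7⁴ = 4802
4802 → 4⁴ + 8⁴ + 0⁴ + 2⁴ = 4368
4368 → 4⁴ + 3⁴ + 6⁴ + 8⁴ = 5729
5729 → 5⁴ + 7⁴ + 2⁴ + 9⁴ = 9603
9603 → 9⁴ + 6⁴ + 0⁴ + 3⁴ = 7938
7938 → 7⁴ + 9⁴ + 3⁴ + 8⁴ = 13139
13139 → 1⁴ + 3⁴ + 1⁴ + 3⁴ + 9⁴ = 6725
6725 → 6⁴ + 7⁴ + 2⁴ + 5⁴ = 4338
4338 → 4⁴ + 3⁴ + 3⁴ + 8⁴ = 4514
4514 → 4⁴ + 5⁴ + 1⁴ + 4⁴ = 1138
1138 → 1⁴ + 1⁴ + 3⁴ + 8⁴ = 4179
4179 → 4⁴ + 1⁴ + 7⁴ + 9⁴ = 9219
9219 → 9⁴ + 2⁴ + 1⁴ + 9⁴ = 13139  — 13139 already seen; the sequence cycles without reaching 1.

not 4-happy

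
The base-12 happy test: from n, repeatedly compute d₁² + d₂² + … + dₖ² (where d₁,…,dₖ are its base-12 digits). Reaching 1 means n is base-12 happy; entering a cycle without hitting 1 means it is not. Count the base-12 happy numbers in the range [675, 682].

1

675: 675 → 89 → 74 → 40 → 25 → 5 → 25  — not base-12 happy
676: 676 → 96 → 64 → 41 → 34 → 104 → 128 → 164 → 66 → 61 → 26 → 8 → 64  — not base-12 happy
677: 677 → 105 → 145 → 2 → 4 → 16 → 17 → 26 → 8 → 64 → 41 → 34 → 104 → 128 → 164 → 66 → 61 → 26  — not base-12 happy
678: 678 → 116 → 145 → 2 → 4 → 16 → 17 → 26 → 8 → 64 → 41 → 34 → 104 → 128 → 164 → 66 → 61 → 26  — not base-12 happy
679: 679 → 129 → 181 → 11 → 121 → 101 → 89 → 74 → 40 → 25 → 5 → 25  — not base-12 happy
680: 680 → 144 → 1  — base-12 happy
681: 681 → 161 → 27 → 13 → 2 → 4 → 16 → 17 → 26 → 8 → 64 → 41 → 34 → 104 → 128 → 164 → 66 → 61 → 26  — not base-12 happy
682: 682 → 180 → 10 → 100 → 80 → 100  — not base-12 happy
base-12 happy: 680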